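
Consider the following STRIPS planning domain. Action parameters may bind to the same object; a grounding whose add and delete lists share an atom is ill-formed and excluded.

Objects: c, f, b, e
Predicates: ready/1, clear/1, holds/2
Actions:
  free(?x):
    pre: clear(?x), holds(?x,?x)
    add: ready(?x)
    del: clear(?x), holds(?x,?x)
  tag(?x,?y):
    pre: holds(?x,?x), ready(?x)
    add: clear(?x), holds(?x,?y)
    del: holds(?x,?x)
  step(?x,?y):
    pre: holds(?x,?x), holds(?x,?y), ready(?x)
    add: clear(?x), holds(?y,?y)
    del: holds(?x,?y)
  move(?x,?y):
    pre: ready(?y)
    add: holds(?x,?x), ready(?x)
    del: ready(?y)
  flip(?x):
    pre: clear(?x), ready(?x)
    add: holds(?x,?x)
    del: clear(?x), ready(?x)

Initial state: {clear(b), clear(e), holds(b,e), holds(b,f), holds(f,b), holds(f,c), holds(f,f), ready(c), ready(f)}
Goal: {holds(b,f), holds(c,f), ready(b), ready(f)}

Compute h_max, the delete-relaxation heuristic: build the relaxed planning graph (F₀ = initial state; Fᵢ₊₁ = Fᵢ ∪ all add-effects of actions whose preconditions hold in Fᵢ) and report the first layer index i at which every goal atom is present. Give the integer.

2

F0 = init (9 atoms)
F1 = F0 ∪ {clear(f), holds(b,b), holds(c,c), holds(e,e), holds(f,e), ready(b), ready(e)}  (16 atoms)
F2 = F1 ∪ {clear(c), holds(b,c), holds(c,b), holds(c,e), holds(c,f), holds(e,b), holds(e,c), holds(e,f)}  (24 atoms)
goal ⊆ F2  ⇒  h_max = 2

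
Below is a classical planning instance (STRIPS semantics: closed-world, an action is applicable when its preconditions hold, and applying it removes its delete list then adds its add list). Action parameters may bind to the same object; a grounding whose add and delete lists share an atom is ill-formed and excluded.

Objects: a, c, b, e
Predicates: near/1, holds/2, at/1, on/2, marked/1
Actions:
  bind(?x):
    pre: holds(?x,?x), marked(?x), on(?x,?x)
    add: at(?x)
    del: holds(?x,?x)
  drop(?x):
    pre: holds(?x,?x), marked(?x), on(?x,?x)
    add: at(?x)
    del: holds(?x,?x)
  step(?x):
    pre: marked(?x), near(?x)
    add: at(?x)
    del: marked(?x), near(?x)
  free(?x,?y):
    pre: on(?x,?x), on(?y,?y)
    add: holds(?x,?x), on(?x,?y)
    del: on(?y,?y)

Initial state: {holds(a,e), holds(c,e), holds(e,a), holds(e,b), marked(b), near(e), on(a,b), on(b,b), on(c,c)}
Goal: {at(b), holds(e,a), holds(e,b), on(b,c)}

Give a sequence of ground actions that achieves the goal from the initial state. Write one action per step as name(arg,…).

free(b,c); bind(b)

1. free(b,c)  →  {holds(a,e), holds(b,b), holds(c,e), holds(e,a), holds(e,b), marked(b), near(e), on(a,b), on(b,b), on(b,c)}
2. bind(b)  →  {at(b), holds(a,e), holds(c,e), holds(e,a), holds(e,b), marked(b), near(e), on(a,b), on(b,b), on(b,c)}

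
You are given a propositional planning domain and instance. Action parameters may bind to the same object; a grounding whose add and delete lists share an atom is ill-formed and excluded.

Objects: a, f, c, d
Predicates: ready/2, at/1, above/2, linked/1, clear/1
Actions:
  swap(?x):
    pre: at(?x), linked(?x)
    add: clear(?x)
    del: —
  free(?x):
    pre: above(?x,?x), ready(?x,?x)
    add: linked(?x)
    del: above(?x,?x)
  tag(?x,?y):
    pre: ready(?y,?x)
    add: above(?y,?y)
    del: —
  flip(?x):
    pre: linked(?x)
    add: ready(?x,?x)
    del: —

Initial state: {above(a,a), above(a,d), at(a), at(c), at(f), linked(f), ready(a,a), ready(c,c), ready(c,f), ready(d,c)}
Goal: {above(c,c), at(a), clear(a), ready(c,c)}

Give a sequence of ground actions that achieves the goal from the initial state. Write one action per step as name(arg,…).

1. free(a)  →  {above(a,d), at(a), at(c), at(f), linked(a), linked(f), ready(a,a), ready(c,c), ready(c,f), ready(d,c)}
2. swap(a)  →  {above(a,d), at(a), at(c), at(f), clear(a), linked(a), linked(f), ready(a,a), ready(c,c), ready(c,f), ready(d,c)}
3. tag(f,c)  →  {above(a,d), above(c,c), at(a), at(c), at(f), clear(a), linked(a), linked(f), ready(a,a), ready(c,c), ready(c,f), ready(d,c)}

free(a); swap(a); tag(f,c)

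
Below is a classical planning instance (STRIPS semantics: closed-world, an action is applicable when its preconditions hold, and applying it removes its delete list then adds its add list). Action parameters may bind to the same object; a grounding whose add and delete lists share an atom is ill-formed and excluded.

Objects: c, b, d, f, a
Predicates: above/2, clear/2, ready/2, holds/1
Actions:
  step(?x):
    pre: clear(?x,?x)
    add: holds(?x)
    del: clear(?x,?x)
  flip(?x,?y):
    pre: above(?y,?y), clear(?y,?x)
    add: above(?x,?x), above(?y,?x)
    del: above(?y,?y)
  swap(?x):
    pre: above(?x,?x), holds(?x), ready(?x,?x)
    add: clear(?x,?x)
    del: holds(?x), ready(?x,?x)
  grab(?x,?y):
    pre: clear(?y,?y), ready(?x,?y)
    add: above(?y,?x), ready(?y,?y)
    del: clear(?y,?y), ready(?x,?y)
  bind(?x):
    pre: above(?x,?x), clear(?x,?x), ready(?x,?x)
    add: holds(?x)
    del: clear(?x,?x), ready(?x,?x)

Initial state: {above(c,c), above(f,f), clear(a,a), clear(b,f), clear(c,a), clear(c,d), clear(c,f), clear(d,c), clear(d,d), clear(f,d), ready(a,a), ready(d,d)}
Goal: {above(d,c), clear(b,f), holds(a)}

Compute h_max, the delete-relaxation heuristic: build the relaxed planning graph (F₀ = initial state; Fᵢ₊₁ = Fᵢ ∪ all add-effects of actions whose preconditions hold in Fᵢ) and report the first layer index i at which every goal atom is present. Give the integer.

2

F0 = init (12 atoms)
F1 = F0 ∪ {above(a,a), above(c,a), above(c,d), above(c,f), above(d,d), above(f,d), holds(a), holds(d)}  (20 atoms)
F2 = F1 ∪ {above(d,c)}  (21 atoms)
goal ⊆ F2  ⇒  h_max = 2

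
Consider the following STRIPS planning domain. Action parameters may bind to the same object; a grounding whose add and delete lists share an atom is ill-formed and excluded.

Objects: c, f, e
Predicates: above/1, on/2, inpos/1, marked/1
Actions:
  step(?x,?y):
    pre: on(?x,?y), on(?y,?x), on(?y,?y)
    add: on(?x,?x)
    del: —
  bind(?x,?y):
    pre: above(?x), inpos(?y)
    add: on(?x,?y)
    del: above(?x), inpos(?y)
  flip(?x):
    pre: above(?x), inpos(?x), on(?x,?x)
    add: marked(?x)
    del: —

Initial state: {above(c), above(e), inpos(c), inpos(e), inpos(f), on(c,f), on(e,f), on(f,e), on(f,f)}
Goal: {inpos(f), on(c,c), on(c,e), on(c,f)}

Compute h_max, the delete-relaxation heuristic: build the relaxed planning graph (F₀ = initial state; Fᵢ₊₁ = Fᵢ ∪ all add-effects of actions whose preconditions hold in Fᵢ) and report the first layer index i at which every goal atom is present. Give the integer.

1

F0 = init (9 atoms)
F1 = F0 ∪ {on(c,c), on(c,e), on(e,c), on(e,e)}  (13 atoms)
goal ⊆ F1  ⇒  h_max = 1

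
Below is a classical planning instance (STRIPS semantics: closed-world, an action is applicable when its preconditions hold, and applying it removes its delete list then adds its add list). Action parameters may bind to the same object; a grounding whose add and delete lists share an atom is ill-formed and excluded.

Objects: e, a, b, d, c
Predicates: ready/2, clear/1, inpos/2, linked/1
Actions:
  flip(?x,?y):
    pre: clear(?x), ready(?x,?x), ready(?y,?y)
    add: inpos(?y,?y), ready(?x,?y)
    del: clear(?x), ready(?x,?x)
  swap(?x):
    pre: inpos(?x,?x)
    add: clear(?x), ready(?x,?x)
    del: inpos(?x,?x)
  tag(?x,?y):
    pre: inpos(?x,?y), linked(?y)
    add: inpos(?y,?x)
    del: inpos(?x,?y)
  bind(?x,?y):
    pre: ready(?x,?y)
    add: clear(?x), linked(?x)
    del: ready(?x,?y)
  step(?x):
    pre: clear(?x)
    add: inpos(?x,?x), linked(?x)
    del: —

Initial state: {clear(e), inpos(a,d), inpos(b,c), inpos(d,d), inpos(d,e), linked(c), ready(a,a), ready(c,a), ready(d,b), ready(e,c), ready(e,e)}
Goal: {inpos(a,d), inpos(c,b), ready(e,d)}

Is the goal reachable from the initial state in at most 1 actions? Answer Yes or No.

No

1. swap(d)  →  {clear(d), clear(e), inpos(a,d), inpos(b,c), inpos(d,e), linked(c), ready(a,a), ready(c,a), ready(d,b), ready(d,d), ready(e,c), ready(e,e)}
2. flip(e,d)  →  {clear(d), inpos(a,d), inpos(b,c), inpos(d,d), inpos(d,e), linked(c), ready(a,a), ready(c,a), ready(d,b), ready(d,d), ready(e,c), ready(e,d)}
3. tag(b,c)  →  {clear(d), inpos(a,d), inpos(c,b), inpos(d,d), inpos(d,e), linked(c), ready(a,a), ready(c,a), ready(d,b), ready(d,d), ready(e,c), ready(e,d)}
optimal plan length = 3; 3 > 1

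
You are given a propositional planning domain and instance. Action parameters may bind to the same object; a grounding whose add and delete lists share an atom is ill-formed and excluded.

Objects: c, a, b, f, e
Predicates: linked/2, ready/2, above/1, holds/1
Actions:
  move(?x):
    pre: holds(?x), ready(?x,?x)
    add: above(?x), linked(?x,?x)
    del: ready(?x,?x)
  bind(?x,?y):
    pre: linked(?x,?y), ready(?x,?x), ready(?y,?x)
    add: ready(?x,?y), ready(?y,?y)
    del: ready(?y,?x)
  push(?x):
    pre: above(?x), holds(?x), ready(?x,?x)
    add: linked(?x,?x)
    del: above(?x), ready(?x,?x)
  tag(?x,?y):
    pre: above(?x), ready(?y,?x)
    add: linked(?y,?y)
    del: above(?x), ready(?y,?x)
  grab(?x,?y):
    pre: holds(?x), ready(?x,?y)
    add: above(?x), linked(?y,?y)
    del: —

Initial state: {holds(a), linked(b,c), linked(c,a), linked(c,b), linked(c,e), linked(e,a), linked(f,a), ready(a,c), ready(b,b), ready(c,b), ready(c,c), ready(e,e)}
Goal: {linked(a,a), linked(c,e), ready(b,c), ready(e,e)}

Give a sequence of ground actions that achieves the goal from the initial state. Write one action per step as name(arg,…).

bind(c,a); move(a); bind(b,c)

1. bind(c,a)  →  {holds(a), linked(b,c), linked(c,a), linked(c,b), linked(c,e), linked(e,a), linked(f,a), ready(a,a), ready(b,b), ready(c,a), ready(c,b), ready(c,c), ready(e,e)}
2. move(a)  →  {above(a), holds(a), linked(a,a), linked(b,c), linked(c,a), linked(c,b), linked(c,e), linked(e,a), linked(f,a), ready(b,b), ready(c,a), ready(c,b), ready(c,c), ready(e,e)}
3. bind(b,c)  →  {above(a), holds(a), linked(a,a), linked(b,c), linked(c,a), linked(c,b), linked(c,e), linked(e,a), linked(f,a), ready(b,b), ready(b,c), ready(c,a), ready(c,c), ready(e,e)}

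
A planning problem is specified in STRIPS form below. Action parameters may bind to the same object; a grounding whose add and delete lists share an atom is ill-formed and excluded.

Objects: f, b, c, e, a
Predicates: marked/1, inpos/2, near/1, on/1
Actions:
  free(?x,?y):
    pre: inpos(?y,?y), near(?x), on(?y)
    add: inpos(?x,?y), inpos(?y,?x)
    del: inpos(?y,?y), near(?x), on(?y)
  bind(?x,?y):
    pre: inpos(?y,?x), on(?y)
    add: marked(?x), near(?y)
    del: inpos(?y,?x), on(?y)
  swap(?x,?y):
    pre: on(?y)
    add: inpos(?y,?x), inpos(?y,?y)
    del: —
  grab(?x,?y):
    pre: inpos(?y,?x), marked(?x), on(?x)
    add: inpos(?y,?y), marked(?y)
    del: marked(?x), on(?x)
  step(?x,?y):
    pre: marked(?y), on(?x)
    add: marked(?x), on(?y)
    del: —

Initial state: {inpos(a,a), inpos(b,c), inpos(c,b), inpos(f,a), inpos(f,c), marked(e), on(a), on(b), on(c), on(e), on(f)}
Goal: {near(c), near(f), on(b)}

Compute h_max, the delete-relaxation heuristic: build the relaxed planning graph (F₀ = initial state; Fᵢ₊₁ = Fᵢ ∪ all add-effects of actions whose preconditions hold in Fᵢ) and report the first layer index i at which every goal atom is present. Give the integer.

F0 = init (11 atoms)
F1 = F0 ∪ {inpos(a,b), inpos(a,c), inpos(a,e), inpos(a,f), inpos(b,a), inpos(b,b), inpos(b,e), inpos(b,f), inpos(c,a), inpos(c,c), inpos(c,e), inpos(c,f), inpos(e,a), inpos(e,b), inpos(e,c), inpos(e,e), inpos(e,f), inpos(f,b), inpos(f,e), inpos(f,f), marked(a), marked(b), marked(c), marked(f), near(a), near(b), near(c), near(f)}  (39 atoms)
goal ⊆ F1  ⇒  h_max = 1

1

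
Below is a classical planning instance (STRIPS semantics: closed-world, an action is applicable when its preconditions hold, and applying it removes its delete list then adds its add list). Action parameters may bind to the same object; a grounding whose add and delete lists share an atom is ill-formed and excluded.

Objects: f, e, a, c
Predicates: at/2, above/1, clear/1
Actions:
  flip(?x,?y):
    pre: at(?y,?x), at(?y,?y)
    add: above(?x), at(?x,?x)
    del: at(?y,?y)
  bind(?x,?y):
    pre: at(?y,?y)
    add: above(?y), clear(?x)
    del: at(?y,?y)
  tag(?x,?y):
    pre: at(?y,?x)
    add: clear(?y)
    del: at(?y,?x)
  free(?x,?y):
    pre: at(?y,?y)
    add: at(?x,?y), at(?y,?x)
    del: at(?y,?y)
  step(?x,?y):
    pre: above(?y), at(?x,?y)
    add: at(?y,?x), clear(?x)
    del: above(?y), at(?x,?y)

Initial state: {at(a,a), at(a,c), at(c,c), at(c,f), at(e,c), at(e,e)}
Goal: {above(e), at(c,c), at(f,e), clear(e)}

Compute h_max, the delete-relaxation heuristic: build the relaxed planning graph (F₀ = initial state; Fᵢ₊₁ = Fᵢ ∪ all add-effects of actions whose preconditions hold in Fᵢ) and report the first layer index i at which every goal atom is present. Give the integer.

1

F0 = init (6 atoms)
F1 = F0 ∪ {above(a), above(c), above(e), above(f), at(a,e), at(a,f), at(c,a), at(c,e), at(e,a), at(e,f), at(f,a), at(f,c), at(f,e), at(f,f), clear(a), clear(c), clear(e), clear(f)}  (24 atoms)
goal ⊆ F1  ⇒  h_max = 1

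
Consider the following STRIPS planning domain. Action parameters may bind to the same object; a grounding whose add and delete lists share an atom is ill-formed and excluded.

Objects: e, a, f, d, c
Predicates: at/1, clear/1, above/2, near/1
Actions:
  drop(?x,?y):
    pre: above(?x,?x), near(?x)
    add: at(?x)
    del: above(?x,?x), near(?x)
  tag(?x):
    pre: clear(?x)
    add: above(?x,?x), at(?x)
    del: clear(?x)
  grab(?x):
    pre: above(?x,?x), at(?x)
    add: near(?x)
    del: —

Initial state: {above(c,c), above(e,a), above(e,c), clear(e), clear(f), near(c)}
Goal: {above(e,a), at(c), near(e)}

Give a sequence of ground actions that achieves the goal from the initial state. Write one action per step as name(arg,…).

1. drop(c,e)  →  {above(e,a), above(e,c), at(c), clear(e), clear(f)}
2. tag(e)  →  {above(e,a), above(e,c), above(e,e), at(c), at(e), clear(f)}
3. grab(e)  →  {above(e,a), above(e,c), above(e,e), at(c), at(e), clear(f), near(e)}

drop(c,e); tag(e); grab(e)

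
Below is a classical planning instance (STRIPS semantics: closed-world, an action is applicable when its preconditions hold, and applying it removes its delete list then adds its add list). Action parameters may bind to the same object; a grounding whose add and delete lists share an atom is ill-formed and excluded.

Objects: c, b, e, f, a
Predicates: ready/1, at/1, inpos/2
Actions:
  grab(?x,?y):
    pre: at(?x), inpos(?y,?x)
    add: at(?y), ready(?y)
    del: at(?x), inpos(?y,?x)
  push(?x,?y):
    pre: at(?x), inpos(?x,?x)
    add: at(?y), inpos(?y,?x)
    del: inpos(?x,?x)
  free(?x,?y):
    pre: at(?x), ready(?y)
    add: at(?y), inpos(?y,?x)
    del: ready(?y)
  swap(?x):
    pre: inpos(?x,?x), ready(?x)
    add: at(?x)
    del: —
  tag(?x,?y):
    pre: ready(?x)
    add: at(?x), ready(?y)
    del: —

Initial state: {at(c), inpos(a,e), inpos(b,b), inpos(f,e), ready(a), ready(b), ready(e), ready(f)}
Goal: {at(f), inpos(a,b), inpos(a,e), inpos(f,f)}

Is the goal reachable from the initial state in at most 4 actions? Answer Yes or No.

1. free(c,b)  →  {at(b), at(c), inpos(a,e), inpos(b,b), inpos(b,c), inpos(f,e), ready(a), ready(e), ready(f)}
2. push(b,f)  →  {at(b), at(c), at(f), inpos(a,e), inpos(b,c), inpos(f,b), inpos(f,e), ready(a), ready(e), ready(f)}
3. free(b,a)  →  {at(a), at(b), at(c), at(f), inpos(a,b), inpos(a,e), inpos(b,c), inpos(f,b), inpos(f,e), ready(e), ready(f)}
4. free(f,f)  →  {at(a), at(b), at(c), at(f), inpos(a,b), inpos(a,e), inpos(b,c), inpos(f,b), inpos(f,e), inpos(f,f), ready(e)}
optimal plan length = 4; 4 ≤ 4

Yes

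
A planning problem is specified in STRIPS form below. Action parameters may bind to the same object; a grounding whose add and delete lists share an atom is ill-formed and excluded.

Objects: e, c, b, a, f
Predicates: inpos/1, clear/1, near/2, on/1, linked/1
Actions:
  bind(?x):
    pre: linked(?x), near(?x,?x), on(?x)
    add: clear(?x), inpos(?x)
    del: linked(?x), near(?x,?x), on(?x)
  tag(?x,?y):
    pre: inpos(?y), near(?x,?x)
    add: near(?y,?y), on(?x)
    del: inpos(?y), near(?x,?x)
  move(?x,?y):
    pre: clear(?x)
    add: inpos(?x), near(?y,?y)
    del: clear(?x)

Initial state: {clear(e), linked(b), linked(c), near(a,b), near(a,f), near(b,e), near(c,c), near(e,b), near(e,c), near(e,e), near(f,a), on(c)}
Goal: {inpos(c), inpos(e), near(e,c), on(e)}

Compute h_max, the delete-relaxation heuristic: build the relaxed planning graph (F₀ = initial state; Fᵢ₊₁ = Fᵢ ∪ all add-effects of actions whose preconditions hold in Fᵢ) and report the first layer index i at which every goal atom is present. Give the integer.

F0 = init (12 atoms)
F1 = F0 ∪ {clear(c), inpos(c), inpos(e), near(a,a), near(b,b), near(f,f)}  (18 atoms)
F2 = F1 ∪ {on(a), on(b), on(e), on(f)}  (22 atoms)
goal ⊆ F2  ⇒  h_max = 2

2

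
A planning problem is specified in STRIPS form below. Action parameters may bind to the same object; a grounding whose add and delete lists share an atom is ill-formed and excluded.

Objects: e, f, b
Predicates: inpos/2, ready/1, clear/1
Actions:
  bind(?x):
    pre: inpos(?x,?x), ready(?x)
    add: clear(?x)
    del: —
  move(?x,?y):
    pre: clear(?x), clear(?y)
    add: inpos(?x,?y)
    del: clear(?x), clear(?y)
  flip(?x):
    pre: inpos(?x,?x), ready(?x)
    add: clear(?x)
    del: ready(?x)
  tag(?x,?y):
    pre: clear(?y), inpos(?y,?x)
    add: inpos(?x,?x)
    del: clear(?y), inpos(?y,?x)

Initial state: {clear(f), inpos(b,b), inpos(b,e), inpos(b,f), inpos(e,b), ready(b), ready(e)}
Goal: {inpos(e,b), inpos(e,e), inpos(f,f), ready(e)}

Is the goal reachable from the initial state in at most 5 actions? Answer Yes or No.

1. bind(b)  →  {clear(b), clear(f), inpos(b,b), inpos(b,e), inpos(b,f), inpos(e,b), ready(b), ready(e)}
2. move(f,f)  →  {clear(b), inpos(b,b), inpos(b,e), inpos(b,f), inpos(e,b), inpos(f,f), ready(b), ready(e)}
3. tag(e,b)  →  {inpos(b,b), inpos(b,f), inpos(e,b), inpos(e,e), inpos(f,f), ready(b), ready(e)}
optimal plan length = 3; 3 ≤ 5

Yes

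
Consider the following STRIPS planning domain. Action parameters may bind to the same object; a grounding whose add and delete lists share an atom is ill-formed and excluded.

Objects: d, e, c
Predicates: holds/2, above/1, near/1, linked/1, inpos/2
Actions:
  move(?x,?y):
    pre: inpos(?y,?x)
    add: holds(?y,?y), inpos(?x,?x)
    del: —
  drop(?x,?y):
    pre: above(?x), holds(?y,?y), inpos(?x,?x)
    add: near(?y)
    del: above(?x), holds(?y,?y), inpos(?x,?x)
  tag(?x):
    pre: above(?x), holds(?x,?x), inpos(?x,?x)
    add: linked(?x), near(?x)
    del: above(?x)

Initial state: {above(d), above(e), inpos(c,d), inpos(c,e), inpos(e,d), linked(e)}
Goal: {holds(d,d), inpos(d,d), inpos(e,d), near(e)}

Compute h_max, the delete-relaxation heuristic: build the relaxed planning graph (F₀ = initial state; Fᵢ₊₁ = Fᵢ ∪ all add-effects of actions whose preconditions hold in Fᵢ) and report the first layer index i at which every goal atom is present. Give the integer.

2

F0 = init (6 atoms)
F1 = F0 ∪ {holds(c,c), holds(e,e), inpos(d,d), inpos(e,e)}  (10 atoms)
F2 = F1 ∪ {holds(d,d), near(c), near(e)}  (13 atoms)
goal ⊆ F2  ⇒  h_max = 2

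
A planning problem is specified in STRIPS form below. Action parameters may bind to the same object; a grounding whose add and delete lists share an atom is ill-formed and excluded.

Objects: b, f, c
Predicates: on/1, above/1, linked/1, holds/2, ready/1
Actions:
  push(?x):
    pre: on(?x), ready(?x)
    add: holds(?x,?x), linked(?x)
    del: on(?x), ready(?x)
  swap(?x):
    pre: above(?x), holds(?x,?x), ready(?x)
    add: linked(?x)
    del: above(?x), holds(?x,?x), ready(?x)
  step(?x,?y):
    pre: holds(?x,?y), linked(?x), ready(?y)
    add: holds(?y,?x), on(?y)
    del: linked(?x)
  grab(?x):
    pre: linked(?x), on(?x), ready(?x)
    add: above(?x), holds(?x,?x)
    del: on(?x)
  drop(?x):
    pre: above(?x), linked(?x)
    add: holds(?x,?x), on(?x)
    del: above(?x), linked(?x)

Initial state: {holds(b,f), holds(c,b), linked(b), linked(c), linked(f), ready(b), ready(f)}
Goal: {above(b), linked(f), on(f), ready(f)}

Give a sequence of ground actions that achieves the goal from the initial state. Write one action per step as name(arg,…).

step(c,b); grab(b); step(b,f)

1. step(c,b)  →  {holds(b,c), holds(b,f), holds(c,b), linked(b), linked(f), on(b), ready(b), ready(f)}
2. grab(b)  →  {above(b), holds(b,b), holds(b,c), holds(b,f), holds(c,b), linked(b), linked(f), ready(b), ready(f)}
3. step(b,f)  →  {above(b), holds(b,b), holds(b,c), holds(b,f), holds(c,b), holds(f,b), linked(f), on(f), ready(b), ready(f)}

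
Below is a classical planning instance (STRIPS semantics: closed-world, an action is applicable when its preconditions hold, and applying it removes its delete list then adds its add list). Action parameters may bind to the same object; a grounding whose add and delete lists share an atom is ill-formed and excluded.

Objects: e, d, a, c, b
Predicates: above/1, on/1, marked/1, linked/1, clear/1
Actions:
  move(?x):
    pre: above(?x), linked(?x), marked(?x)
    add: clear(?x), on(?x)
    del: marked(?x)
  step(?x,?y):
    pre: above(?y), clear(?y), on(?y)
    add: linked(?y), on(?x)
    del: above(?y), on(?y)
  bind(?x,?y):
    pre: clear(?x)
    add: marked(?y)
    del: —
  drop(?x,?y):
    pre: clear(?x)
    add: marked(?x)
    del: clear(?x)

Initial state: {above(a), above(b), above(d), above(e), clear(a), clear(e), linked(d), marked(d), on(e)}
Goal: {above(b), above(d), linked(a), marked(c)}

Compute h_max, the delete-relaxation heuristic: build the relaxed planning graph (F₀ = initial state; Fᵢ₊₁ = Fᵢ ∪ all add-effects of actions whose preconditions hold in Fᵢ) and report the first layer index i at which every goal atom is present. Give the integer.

F0 = init (9 atoms)
F1 = F0 ∪ {clear(d), linked(e), marked(a), marked(b), marked(c), marked(e), on(a), on(b), on(c), on(d)}  (19 atoms)
F2 = F1 ∪ {linked(a)}  (20 atoms)
goal ⊆ F2  ⇒  h_max = 2

2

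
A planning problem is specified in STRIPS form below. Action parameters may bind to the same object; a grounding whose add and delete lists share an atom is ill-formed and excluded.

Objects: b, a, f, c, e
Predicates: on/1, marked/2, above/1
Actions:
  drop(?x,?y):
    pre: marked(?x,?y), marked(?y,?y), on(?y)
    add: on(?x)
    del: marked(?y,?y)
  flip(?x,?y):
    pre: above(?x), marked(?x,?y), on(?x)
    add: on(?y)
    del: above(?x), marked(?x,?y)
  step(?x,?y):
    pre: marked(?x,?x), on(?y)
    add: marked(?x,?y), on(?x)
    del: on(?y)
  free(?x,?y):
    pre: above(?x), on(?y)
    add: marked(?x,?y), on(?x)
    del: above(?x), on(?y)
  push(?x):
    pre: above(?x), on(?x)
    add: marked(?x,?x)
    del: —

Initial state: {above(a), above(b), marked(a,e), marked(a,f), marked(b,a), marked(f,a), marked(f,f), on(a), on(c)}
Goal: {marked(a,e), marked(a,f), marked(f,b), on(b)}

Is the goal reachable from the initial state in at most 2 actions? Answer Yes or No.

No

1. step(f,a)  →  {above(a), above(b), marked(a,e), marked(a,f), marked(b,a), marked(f,a), marked(f,f), on(c), on(f)}
2. free(b,f)  →  {above(a), marked(a,e), marked(a,f), marked(b,a), marked(b,f), marked(f,a), marked(f,f), on(b), on(c)}
3. step(f,b)  →  {above(a), marked(a,e), marked(a,f), marked(b,a), marked(b,f), marked(f,a), marked(f,b), marked(f,f), on(c), on(f)}
4. drop(b,f)  →  {above(a), marked(a,e), marked(a,f), marked(b,a), marked(b,f), marked(f,a), marked(f,b), on(b), on(c), on(f)}
optimal plan length = 4; 4 > 2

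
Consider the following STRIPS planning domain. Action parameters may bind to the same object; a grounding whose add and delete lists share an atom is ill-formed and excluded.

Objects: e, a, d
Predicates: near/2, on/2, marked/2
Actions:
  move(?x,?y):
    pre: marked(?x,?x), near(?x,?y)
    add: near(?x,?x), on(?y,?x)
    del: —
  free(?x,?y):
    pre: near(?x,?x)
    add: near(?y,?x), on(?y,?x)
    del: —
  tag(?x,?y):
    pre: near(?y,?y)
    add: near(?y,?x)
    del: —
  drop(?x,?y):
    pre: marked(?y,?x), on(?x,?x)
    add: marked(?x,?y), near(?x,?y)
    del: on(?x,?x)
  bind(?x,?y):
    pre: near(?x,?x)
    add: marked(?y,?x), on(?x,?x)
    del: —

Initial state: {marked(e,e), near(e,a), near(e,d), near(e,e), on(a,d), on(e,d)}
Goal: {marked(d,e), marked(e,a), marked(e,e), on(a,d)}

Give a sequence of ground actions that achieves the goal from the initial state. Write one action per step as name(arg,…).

1. bind(e,a)  →  {marked(a,e), marked(e,e), near(e,a), near(e,d), near(e,e), on(a,d), on(e,d), on(e,e)}
2. drop(e,a)  →  {marked(a,e), marked(e,a), marked(e,e), near(e,a), near(e,d), near(e,e), on(a,d), on(e,d)}
3. bind(e,d)  →  {marked(a,e), marked(d,e), marked(e,a), marked(e,e), near(e,a), near(e,d), near(e,e), on(a,d), on(e,d), on(e,e)}

bind(e,a); drop(e,a); bind(e,d)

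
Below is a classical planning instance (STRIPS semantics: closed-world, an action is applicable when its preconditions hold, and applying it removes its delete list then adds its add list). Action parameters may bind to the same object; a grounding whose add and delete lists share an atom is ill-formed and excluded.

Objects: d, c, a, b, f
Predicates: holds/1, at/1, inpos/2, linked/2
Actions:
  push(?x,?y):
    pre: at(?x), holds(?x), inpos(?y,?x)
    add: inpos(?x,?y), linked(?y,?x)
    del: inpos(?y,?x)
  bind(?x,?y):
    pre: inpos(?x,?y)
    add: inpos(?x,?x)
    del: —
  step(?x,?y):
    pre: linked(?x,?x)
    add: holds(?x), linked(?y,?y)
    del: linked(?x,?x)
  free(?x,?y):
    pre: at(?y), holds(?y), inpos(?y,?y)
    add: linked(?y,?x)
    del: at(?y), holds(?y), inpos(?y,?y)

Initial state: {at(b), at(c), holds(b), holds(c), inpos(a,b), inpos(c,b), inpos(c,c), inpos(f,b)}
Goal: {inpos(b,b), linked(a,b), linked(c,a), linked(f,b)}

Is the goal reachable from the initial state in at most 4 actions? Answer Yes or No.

1. push(b,a)  →  {at(b), at(c), holds(b), holds(c), inpos(b,a), inpos(c,b), inpos(c,c), inpos(f,b), linked(a,b)}
2. push(b,f)  →  {at(b), at(c), holds(b), holds(c), inpos(b,a), inpos(b,f), inpos(c,b), inpos(c,c), linked(a,b), linked(f,b)}
3. bind(b,a)  →  {at(b), at(c), holds(b), holds(c), inpos(b,a), inpos(b,b), inpos(b,f), inpos(c,b), inpos(c,c), linked(a,b), linked(f,b)}
4. free(a,c)  →  {at(b), holds(b), inpos(b,a), inpos(b,b), inpos(b,f), inpos(c,b), linked(a,b), linked(c,a), linked(f,b)}
optimal plan length = 4; 4 ≤ 4

Yes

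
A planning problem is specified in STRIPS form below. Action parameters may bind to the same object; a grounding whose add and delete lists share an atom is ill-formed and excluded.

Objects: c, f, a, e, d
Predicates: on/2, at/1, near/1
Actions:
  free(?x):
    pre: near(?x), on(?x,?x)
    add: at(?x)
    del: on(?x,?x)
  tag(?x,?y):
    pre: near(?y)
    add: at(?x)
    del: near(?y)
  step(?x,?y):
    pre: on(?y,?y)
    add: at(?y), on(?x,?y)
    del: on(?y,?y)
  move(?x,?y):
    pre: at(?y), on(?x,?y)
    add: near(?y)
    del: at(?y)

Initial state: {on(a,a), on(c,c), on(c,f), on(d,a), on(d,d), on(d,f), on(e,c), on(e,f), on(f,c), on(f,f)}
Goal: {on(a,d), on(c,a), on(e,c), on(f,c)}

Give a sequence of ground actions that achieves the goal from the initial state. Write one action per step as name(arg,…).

1. step(c,a)  →  {at(a), on(c,a), on(c,c), on(c,f), on(d,a), on(d,d), on(d,f), on(e,c), on(e,f), on(f,c), on(f,f)}
2. step(a,d)  →  {at(a), at(d), on(a,d), on(c,a), on(c,c), on(c,f), on(d,a), on(d,f), on(e,c), on(e,f), on(f,c), on(f,f)}

step(c,a); step(a,d)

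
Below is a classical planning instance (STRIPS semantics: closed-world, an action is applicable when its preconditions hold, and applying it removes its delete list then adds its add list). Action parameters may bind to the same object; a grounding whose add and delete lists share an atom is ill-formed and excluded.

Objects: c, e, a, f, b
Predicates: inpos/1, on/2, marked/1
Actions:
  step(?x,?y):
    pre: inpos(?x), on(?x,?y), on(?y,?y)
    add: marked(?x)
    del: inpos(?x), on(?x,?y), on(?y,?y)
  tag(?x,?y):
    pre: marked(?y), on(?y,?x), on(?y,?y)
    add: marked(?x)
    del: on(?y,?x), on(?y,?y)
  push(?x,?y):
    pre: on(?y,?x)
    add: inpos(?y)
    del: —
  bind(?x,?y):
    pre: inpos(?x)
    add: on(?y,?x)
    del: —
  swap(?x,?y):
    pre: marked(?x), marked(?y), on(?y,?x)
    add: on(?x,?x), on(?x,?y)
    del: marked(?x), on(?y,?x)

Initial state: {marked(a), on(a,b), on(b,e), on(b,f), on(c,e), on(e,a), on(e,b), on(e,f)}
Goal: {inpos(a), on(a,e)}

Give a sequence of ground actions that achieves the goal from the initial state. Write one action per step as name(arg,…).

1. push(a,e)  →  {inpos(e), marked(a), on(a,b), on(b,e), on(b,f), on(c,e), on(e,a), on(e,b), on(e,f)}
2. push(b,a)  →  {inpos(a), inpos(e), marked(a), on(a,b), on(b,e), on(b,f), on(c,e), on(e,a), on(e,b), on(e,f)}
3. bind(e,a)  →  {inpos(a), inpos(e), marked(a), on(a,b), on(a,e), on(b,e), on(b,f), on(c,e), on(e,a), on(e,b), on(e,f)}

push(a,e); push(b,a); bind(e,a)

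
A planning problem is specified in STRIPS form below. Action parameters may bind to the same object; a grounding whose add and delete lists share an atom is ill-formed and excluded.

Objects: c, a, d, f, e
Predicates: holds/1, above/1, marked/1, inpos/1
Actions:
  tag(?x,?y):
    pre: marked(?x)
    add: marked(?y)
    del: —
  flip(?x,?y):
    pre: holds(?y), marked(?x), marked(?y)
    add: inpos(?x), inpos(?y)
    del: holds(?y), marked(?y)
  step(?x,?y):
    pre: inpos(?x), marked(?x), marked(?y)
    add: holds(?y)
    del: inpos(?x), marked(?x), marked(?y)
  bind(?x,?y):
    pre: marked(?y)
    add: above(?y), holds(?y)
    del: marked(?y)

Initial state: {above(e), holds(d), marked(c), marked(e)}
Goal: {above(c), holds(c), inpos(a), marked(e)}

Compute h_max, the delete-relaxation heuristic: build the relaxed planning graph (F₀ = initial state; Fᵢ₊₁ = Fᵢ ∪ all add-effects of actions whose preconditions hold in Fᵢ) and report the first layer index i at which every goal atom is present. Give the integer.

2

F0 = init (4 atoms)
F1 = F0 ∪ {above(c), holds(c), holds(e), marked(a), marked(d), marked(f)}  (10 atoms)
F2 = F1 ∪ {above(a), above(d), above(f), holds(a), holds(f), inpos(a), inpos(c), inpos(d), inpos(e), inpos(f)}  (20 atoms)
goal ⊆ F2  ⇒  h_max = 2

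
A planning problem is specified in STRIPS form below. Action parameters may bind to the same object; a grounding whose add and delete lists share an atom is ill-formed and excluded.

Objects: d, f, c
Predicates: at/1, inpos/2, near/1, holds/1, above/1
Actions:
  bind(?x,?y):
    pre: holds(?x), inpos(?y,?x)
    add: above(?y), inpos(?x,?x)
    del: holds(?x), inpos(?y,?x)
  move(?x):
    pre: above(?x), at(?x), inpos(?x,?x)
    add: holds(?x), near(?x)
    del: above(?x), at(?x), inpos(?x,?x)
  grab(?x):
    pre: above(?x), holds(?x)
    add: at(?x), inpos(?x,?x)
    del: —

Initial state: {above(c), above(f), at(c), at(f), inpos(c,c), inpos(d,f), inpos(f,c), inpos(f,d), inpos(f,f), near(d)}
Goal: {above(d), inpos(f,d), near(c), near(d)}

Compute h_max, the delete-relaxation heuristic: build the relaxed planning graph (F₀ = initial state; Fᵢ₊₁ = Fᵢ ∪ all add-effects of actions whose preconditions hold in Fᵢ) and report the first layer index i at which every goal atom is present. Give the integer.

2

F0 = init (10 atoms)
F1 = F0 ∪ {holds(c), holds(f), near(c), near(f)}  (14 atoms)
F2 = F1 ∪ {above(d)}  (15 atoms)
goal ⊆ F2  ⇒  h_max = 2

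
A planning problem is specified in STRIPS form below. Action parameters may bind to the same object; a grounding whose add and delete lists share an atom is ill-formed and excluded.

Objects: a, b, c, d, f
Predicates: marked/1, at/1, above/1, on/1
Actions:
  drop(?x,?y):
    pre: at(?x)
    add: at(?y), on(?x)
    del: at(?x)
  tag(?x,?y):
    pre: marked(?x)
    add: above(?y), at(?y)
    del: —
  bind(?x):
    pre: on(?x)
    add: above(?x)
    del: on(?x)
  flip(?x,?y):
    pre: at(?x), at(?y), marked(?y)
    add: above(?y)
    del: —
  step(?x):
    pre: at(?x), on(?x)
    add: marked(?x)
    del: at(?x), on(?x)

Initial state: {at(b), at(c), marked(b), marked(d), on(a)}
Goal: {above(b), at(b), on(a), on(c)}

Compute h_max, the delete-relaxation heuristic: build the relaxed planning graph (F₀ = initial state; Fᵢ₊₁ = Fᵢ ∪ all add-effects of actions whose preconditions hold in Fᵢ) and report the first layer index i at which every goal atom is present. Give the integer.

1

F0 = init (5 atoms)
F1 = F0 ∪ {above(a), above(b), above(c), above(d), above(f), at(a), at(d), at(f), on(b), on(c)}  (15 atoms)
goal ⊆ F1  ⇒  h_max = 1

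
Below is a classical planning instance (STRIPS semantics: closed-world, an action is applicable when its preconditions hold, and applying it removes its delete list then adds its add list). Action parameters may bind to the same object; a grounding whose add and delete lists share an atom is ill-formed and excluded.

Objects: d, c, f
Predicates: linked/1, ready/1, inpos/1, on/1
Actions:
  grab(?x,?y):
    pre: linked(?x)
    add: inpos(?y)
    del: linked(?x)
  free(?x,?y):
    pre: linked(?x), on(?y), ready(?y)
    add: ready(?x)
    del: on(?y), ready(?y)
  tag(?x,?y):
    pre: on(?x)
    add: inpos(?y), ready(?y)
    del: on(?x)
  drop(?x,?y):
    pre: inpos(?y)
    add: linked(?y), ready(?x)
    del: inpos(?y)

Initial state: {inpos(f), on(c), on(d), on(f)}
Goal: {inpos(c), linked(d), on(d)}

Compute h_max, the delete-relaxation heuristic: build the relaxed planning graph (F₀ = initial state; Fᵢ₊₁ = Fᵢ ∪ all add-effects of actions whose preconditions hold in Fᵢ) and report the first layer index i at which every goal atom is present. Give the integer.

F0 = init (4 atoms)
F1 = F0 ∪ {inpos(c), inpos(d), linked(f), ready(c), ready(d), ready(f)}  (10 atoms)
F2 = F1 ∪ {linked(c), linked(d)}  (12 atoms)
goal ⊆ F2  ⇒  h_max = 2

2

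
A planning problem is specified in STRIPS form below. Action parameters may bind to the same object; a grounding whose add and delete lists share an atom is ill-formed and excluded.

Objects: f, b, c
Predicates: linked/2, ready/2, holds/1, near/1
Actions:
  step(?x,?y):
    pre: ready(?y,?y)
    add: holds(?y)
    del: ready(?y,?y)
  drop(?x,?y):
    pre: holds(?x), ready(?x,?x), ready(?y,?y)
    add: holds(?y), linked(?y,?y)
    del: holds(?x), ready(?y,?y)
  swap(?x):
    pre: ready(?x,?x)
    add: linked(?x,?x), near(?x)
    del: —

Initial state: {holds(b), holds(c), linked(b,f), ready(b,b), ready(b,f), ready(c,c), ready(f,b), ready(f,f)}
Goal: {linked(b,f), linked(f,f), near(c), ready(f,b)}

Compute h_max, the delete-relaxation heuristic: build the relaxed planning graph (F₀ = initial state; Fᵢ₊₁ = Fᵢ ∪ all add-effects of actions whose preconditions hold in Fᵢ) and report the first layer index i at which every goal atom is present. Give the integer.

F0 = init (8 atoms)
F1 = F0 ∪ {holds(f), linked(b,b), linked(c,c), linked(f,f), near(b), near(c), near(f)}  (15 atoms)
goal ⊆ F1  ⇒  h_max = 1

1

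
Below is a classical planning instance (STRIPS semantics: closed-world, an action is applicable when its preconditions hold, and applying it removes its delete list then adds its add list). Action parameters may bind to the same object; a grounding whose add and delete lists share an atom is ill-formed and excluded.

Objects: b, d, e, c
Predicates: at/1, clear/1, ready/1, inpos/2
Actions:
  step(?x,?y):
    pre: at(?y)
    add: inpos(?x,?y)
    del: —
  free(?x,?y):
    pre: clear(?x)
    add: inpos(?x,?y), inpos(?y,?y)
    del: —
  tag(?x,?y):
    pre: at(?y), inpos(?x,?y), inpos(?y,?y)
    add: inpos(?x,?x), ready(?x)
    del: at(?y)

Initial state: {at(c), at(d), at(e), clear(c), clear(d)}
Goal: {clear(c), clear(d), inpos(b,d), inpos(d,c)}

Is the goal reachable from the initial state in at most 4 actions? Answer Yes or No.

1. step(b,d)  →  {at(c), at(d), at(e), clear(c), clear(d), inpos(b,d)}
2. step(d,c)  →  {at(c), at(d), at(e), clear(c), clear(d), inpos(b,d), inpos(d,c)}
optimal plan length = 2; 2 ≤ 4

Yes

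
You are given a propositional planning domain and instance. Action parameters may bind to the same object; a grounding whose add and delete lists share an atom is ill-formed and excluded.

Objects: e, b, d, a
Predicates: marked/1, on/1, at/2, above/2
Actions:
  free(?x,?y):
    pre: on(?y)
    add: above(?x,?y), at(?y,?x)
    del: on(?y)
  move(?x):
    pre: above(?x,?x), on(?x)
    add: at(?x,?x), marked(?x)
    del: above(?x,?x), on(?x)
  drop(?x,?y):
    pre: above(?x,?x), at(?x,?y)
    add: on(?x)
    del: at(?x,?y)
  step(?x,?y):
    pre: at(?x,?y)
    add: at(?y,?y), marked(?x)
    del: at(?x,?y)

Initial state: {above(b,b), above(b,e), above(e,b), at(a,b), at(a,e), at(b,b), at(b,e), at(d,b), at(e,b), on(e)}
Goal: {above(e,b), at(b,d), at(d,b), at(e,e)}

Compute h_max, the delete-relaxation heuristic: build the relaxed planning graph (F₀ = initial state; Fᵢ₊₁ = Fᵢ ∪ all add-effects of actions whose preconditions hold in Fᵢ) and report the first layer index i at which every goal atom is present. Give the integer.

F0 = init (10 atoms)
F1 = F0 ∪ {above(a,e), above(d,e), above(e,e), at(e,a), at(e,d), at(e,e), marked(a), marked(b), marked(d), marked(e), on(b)}  (21 atoms)
F2 = F1 ∪ {above(a,b), above(d,b), at(a,a), at(b,a), at(b,d), at(d,d)}  (27 atoms)
goal ⊆ F2  ⇒  h_max = 2

2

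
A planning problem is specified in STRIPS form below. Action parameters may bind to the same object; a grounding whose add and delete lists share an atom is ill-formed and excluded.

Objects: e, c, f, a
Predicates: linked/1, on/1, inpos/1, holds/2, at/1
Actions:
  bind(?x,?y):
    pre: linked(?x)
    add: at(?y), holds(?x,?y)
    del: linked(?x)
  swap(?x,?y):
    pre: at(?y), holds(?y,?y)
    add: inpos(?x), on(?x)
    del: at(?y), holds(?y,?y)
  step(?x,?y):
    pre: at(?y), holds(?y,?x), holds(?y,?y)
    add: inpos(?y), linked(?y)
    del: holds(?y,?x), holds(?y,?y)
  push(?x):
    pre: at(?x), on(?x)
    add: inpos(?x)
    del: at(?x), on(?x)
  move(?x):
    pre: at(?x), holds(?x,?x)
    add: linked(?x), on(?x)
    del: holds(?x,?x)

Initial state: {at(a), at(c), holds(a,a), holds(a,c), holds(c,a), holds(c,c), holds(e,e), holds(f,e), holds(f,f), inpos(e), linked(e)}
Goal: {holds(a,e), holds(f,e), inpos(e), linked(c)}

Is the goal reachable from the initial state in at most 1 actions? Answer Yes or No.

1. step(c,c)  →  {at(a), at(c), holds(a,a), holds(a,c), holds(c,a), holds(e,e), holds(f,e), holds(f,f), inpos(c), inpos(e), linked(c), linked(e)}
2. step(c,a)  →  {at(a), at(c), holds(c,a), holds(e,e), holds(f,e), holds(f,f), inpos(a), inpos(c), inpos(e), linked(a), linked(c), linked(e)}
3. bind(a,e)  →  {at(a), at(c), at(e), holds(a,e), holds(c,a), holds(e,e), holds(f,e), holds(f,f), inpos(a), inpos(c), inpos(e), linked(c), linked(e)}
optimal plan length = 3; 3 > 1

No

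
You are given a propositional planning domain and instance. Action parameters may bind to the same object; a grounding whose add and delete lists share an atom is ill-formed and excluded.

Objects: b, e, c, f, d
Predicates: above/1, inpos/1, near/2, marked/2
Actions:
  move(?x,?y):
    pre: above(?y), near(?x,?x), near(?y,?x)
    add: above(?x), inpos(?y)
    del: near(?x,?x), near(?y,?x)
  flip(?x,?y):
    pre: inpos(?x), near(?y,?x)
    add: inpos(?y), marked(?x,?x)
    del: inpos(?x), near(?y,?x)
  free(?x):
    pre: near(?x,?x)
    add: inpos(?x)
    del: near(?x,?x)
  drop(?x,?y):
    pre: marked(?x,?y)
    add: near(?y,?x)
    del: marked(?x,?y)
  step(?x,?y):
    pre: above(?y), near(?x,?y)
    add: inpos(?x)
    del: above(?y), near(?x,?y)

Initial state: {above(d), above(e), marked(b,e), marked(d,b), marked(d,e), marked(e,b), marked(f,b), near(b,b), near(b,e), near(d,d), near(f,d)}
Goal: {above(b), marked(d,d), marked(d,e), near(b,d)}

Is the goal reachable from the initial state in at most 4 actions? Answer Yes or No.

No

1. move(d,d)  →  {above(d), above(e), inpos(d), marked(b,e), marked(d,b), marked(d,e), marked(e,b), marked(f,b), near(b,b), near(b,e), near(f,d)}
2. flip(d,f)  →  {above(d), above(e), inpos(f), marked(b,e), marked(d,b), marked(d,d), marked(d,e), marked(e,b), marked(f,b), near(b,b), near(b,e)}
3. drop(b,e)  →  {above(d), above(e), inpos(f), marked(d,b), marked(d,d), marked(d,e), marked(e,b), marked(f,b), near(b,b), near(b,e), near(e,b)}
4. move(b,e)  →  {above(b), above(d), above(e), inpos(e), inpos(f), marked(d,b), marked(d,d), marked(d,e), marked(e,b), marked(f,b), near(b,e)}
5. drop(d,b)  →  {above(b), above(d), above(e), inpos(e), inpos(f), marked(d,d), marked(d,e), marked(e,b), marked(f,b), near(b,d), near(b,e)}
optimal plan length = 5; 5 > 4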